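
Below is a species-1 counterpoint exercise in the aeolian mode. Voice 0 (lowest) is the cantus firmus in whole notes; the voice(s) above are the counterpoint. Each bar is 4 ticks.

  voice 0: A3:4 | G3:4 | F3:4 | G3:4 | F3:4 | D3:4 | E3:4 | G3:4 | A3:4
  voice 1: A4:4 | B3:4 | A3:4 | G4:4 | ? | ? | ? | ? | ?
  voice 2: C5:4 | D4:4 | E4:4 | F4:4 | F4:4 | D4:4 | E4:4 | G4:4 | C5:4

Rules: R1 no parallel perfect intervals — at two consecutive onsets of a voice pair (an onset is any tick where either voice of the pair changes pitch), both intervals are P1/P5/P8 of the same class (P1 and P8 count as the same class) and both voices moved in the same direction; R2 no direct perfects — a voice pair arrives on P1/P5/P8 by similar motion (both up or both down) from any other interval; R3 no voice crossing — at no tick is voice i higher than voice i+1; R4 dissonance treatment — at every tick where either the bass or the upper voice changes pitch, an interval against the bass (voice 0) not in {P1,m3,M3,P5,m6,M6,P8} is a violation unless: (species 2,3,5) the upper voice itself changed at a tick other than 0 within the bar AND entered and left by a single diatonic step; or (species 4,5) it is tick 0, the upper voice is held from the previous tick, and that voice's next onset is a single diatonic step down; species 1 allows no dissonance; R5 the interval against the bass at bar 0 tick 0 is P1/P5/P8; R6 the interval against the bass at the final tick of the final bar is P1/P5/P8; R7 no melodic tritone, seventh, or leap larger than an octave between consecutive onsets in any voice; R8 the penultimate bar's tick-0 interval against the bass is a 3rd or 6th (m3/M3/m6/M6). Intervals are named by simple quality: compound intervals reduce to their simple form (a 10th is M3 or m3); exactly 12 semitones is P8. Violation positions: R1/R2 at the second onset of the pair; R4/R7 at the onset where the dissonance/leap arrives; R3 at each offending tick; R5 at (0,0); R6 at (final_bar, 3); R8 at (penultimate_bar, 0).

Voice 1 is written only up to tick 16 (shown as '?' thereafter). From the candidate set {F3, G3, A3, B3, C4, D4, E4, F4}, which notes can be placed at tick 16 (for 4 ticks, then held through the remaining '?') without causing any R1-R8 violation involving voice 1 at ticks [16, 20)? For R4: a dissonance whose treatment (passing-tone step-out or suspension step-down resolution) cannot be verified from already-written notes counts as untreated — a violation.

F3: violates R1,R7
G3: violates R4
A3: violates R7
B3: violates R4
C4: violates R2
D4: legal
E4: violates R4
F4: violates R1

{D4}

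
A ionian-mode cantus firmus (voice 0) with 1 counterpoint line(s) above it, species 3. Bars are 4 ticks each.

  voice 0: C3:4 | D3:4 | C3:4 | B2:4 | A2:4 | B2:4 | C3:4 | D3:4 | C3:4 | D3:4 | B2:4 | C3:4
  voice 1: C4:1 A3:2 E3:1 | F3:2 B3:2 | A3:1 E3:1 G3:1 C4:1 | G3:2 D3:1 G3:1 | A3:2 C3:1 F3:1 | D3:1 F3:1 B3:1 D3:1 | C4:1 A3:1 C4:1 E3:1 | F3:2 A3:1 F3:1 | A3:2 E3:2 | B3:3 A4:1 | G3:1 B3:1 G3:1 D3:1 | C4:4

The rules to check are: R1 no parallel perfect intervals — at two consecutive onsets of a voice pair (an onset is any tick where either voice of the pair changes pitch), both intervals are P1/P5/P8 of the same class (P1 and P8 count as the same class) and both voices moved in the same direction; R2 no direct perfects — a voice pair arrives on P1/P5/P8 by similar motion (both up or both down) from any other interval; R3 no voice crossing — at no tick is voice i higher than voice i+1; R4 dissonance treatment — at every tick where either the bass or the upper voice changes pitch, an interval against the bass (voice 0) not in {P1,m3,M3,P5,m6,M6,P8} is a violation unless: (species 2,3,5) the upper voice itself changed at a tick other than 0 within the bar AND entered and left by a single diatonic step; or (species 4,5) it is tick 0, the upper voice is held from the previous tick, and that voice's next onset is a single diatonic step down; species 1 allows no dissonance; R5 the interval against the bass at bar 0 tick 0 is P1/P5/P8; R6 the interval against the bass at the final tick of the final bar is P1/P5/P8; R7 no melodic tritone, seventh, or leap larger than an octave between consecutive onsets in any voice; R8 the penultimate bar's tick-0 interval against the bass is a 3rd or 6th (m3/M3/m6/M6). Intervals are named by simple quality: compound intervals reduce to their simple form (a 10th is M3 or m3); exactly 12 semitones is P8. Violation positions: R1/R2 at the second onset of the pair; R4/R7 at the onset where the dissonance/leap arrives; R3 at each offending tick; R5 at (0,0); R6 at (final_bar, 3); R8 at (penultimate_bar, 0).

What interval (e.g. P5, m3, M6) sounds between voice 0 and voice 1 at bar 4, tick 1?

P8

voice 0=A2 voice 1=A3 -> P8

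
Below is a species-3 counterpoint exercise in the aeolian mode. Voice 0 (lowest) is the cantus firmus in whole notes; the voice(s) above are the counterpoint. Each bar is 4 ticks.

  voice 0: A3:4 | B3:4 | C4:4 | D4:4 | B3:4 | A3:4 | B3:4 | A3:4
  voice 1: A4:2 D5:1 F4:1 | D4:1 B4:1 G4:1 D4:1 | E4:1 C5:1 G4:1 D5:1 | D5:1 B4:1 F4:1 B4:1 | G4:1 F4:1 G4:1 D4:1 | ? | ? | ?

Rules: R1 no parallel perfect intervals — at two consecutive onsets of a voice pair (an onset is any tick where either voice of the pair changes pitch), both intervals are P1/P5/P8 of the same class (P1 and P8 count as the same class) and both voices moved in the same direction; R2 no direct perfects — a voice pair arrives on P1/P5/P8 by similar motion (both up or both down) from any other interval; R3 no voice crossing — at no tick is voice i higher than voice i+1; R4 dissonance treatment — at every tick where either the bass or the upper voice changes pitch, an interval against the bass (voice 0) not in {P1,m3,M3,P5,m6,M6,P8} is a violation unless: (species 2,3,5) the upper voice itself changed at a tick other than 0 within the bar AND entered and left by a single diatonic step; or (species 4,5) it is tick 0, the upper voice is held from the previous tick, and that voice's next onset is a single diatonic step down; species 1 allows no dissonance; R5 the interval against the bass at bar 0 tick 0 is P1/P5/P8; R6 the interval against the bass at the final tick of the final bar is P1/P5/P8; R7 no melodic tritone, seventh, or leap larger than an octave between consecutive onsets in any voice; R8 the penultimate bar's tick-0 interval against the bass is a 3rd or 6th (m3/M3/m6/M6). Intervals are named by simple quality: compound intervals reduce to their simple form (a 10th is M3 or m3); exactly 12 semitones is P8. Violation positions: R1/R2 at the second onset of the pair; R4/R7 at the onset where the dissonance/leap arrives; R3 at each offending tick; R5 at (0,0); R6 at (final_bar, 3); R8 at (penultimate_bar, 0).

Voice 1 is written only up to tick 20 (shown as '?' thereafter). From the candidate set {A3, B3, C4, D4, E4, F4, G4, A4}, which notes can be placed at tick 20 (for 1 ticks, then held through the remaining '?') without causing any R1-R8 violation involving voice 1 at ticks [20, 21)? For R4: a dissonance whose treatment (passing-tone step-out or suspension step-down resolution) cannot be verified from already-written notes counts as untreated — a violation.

{A4, C4, E4, F4}

A3: violates R2
B3: violates R4
C4: legal
D4: violates R4
E4: legal
F4: legal
G4: violates R4
A4: legal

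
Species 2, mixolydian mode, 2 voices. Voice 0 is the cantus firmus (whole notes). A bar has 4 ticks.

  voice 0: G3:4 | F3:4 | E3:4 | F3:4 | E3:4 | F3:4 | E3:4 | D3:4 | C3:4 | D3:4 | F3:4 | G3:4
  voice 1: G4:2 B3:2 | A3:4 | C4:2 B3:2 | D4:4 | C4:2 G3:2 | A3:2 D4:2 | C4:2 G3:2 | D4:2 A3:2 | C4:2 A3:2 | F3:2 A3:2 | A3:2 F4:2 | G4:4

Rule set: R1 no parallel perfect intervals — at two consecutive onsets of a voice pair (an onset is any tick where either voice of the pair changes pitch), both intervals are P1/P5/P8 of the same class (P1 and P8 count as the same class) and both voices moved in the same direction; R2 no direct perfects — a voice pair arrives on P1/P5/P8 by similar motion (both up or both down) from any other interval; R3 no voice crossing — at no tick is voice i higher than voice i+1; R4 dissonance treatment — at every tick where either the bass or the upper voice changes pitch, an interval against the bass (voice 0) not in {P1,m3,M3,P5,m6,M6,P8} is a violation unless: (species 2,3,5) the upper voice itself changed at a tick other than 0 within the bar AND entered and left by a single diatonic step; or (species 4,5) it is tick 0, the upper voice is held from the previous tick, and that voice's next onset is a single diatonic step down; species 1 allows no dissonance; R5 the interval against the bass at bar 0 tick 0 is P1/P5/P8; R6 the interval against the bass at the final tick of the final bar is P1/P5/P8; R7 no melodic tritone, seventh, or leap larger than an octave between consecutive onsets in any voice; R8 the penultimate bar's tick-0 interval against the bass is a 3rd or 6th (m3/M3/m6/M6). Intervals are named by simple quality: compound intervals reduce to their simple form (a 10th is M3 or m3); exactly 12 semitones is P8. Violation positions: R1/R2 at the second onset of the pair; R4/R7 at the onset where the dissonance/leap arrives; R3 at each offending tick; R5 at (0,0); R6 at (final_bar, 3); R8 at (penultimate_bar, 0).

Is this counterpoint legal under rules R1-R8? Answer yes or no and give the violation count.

No (1 violations)

bar 0: v0=G3 v1=G4 (P8)
bar 1: v0=F3 v1=A3 (M3)
bar 2: v0=E3 v1=C4 (m6)
bar 3: v0=F3 v1=D4 (M6)
bar 4: v0=E3 v1=C4 (m6)
bar 5: v0=F3 v1=A3 (M3)
bar 6: v0=E3 v1=C4 (m6)
bar 7: v0=D3 v1=D4 (P8)
bar 8: v0=C3 v1=C4 (P8)
bar 9: v0=D3 v1=F3 (m3)
bar 10: v0=F3 v1=A3 (M3)
bar 11: v0=G3 v1=G4 (P8)
  R1 @ bar11.0: F3/F4 P8 -> G3/G4 P8 similar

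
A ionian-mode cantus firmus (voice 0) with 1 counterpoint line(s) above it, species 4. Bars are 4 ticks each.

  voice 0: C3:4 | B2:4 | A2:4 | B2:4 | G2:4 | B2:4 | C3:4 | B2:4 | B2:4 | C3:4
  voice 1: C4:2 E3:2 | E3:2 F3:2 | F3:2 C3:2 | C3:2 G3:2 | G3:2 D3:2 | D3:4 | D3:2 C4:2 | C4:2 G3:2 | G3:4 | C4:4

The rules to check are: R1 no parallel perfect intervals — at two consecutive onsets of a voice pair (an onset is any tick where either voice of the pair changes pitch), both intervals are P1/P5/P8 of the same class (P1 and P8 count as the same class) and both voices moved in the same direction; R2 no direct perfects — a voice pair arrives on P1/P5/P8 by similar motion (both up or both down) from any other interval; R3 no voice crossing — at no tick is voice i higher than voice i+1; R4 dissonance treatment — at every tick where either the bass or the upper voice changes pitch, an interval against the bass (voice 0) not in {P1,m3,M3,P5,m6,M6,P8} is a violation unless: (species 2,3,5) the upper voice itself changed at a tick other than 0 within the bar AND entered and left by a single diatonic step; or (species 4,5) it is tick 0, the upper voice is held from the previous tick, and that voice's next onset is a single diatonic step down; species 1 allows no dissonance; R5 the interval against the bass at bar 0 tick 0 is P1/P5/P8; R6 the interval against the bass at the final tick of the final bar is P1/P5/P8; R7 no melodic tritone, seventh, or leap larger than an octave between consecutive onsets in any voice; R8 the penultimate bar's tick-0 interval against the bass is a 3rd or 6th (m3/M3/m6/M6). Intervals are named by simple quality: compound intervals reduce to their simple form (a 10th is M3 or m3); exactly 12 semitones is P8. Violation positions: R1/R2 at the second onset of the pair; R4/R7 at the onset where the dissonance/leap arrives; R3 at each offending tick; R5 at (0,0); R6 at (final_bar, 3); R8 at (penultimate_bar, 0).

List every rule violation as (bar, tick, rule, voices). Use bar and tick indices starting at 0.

bar 0: v0=C3 v1=C4 downbeat P8
bar 1: v0=B2 v1=E3 downbeat P4
bar 2: v0=A2 v1=F3 downbeat m6
bar 3: v0=B2 v1=C3 downbeat m2
bar 4: v0=G2 v1=G3 downbeat P8
bar 5: v0=B2 v1=D3 downbeat m3
bar 6: v0=C3 v1=D3 downbeat M2
bar 7: v0=B2 v1=C4 downbeat m2
bar 8: v0=B2 v1=G3 downbeat m6
bar 9: v0=C3 v1=C4 downbeat P8
  -> R4 @ bar 1 tick 0 v(0, 1): B2/E3 P4 untreated
  -> R4 @ bar 1 tick 2 v(0, 1): B2/F3 TT untreated
  -> R4 @ bar 3 tick 0 v(0, 1): B2/C3 m2 untreated
  -> R4 @ bar 6 tick 0 v(0, 1): C3/D3 M2 untreated
  -> R7 @ bar 6 tick 2 v(1,): D3->C4 leap 10st
  -> R4 @ bar 7 tick 0 v(0, 1): B2/C4 m2 untreated
  -> R2 @ bar 9 tick 0 v(0, 1): B2/G3 m6 -> C3/C4 P8 similar

(1, 0, R4, (0, 1))
(1, 2, R4, (0, 1))
(3, 0, R4, (0, 1))
(6, 0, R4, (0, 1))
(6, 2, R7, (1,))
(7, 0, R4, (0, 1))
(9, 0, R2, (0, 1))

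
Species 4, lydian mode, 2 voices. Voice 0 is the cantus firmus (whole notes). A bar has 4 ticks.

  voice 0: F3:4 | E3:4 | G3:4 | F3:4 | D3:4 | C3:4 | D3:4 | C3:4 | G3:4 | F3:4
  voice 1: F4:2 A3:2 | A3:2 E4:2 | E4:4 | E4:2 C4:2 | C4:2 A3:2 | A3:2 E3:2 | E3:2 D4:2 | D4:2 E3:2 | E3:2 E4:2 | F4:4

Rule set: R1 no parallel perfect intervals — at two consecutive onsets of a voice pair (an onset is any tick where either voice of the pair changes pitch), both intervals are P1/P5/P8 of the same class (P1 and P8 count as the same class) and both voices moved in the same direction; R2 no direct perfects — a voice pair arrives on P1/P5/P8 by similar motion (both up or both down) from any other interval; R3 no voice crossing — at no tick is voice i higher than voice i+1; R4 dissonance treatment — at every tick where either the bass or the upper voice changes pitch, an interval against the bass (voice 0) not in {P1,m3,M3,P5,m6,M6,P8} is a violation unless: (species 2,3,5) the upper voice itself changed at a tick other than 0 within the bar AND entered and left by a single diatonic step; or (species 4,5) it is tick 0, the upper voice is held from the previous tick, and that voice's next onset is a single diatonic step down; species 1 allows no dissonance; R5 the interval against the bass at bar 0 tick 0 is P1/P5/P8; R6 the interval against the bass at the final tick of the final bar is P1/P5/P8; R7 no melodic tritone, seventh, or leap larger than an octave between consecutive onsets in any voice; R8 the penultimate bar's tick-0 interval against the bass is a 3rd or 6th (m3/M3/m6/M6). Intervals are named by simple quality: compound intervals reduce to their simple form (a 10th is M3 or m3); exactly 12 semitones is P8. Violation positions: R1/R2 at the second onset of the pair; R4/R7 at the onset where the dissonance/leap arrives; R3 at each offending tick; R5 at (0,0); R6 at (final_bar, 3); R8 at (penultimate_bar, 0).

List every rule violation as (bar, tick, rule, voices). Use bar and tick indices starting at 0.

bar 0: v0=F3 v1=F4 downbeat P8
bar 1: v0=E3 v1=A3 downbeat P4
bar 2: v0=G3 v1=E4 downbeat M6
bar 3: v0=F3 v1=E4 downbeat M7
bar 4: v0=D3 v1=C4 downbeat m7
bar 5: v0=C3 v1=A3 downbeat M6
bar 6: v0=D3 v1=E3 downbeat M2
bar 7: v0=C3 v1=D4 downbeat M2
bar 8: v0=G3 v1=E3 downbeat m3
bar 9: v0=F3 v1=F4 downbeat P8
  -> R4 @ bar 1 tick 0 v(0, 1): E3/A3 P4 untreated
  -> R4 @ bar 3 tick 0 v(0, 1): F3/E4 M7 untreated
  -> R4 @ bar 4 tick 0 v(0, 1): D3/C4 m7 untreated
  -> R4 @ bar 6 tick 0 v(0, 1): D3/E3 M2 untreated
  -> R7 @ bar 6 tick 2 v(1,): E3->D4 leap 10st
  -> R4 @ bar 7 tick 0 v(0, 1): C3/D4 M2 untreated
  -> R7 @ bar 7 tick 2 v(1,): D4->E3 leap 10st
  -> R3 @ bar 8 tick 0 v(0, 1): G3 above E3
  -> R3 @ bar 8 tick 1 v(0, 1): G3 above E3

(1, 0, R4, (0, 1))
(3, 0, R4, (0, 1))
(4, 0, R4, (0, 1))
(6, 0, R4, (0, 1))
(6, 2, R7, (1,))
(7, 0, R4, (0, 1))
(7, 2, R7, (1,))
(8, 0, R3, (0, 1))
(8, 1, R3, (0, 1))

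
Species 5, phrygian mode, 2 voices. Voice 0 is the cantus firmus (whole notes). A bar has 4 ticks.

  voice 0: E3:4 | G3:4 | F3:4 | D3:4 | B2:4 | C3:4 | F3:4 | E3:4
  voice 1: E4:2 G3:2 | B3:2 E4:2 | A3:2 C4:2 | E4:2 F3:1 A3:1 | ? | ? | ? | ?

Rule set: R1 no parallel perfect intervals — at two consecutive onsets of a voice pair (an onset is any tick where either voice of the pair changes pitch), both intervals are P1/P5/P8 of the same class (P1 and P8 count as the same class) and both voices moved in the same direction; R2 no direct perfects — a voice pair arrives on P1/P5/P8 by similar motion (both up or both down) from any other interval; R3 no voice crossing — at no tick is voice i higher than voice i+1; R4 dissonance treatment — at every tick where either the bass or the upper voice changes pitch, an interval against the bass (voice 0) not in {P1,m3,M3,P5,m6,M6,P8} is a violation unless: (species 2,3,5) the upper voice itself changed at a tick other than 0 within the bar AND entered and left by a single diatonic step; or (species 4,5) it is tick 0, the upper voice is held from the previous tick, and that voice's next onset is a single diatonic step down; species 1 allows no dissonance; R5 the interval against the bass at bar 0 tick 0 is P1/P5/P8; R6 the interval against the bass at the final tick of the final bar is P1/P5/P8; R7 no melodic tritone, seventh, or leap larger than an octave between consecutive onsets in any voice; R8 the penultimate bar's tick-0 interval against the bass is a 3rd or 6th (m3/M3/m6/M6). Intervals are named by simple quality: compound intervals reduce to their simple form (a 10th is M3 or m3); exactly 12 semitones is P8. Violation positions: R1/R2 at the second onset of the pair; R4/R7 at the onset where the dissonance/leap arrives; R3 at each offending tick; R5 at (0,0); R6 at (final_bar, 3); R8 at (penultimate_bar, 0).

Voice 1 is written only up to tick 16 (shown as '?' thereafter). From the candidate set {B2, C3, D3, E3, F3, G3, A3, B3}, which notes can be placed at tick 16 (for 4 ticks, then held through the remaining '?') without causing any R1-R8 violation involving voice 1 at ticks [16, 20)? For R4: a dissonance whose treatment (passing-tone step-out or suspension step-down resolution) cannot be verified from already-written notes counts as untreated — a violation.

{B3, D3, G3}

B2: violates R2,R7
C3: violates R4
D3: legal
E3: violates R4
F3: violates R4
G3: legal
A3: violates R4
B3: legal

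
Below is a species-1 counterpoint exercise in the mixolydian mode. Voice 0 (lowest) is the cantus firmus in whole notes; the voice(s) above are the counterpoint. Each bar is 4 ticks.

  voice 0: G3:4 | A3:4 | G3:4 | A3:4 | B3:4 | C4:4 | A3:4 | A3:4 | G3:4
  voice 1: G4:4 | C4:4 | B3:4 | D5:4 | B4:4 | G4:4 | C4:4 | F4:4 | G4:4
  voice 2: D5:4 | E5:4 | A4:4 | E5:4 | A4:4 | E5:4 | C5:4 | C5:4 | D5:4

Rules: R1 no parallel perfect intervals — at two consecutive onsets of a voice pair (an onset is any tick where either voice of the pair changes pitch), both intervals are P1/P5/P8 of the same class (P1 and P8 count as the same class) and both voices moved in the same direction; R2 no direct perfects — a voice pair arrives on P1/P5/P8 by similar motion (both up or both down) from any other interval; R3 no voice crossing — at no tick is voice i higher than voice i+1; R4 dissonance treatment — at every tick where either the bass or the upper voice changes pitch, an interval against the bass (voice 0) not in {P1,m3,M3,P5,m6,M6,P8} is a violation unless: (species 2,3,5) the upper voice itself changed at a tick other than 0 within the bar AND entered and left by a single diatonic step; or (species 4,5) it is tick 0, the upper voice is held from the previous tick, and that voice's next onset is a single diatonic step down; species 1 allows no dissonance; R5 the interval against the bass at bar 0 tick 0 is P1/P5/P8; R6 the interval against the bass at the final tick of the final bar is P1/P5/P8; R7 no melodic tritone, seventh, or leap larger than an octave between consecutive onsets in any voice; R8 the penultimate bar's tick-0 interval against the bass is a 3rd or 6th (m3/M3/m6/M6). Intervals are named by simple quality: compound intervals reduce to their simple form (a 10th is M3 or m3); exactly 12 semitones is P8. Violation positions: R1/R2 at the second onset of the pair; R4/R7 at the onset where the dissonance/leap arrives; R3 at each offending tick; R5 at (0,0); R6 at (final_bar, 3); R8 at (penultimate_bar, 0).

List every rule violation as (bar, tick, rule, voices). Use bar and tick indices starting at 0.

bar 0: v0=G3 v1=G4 v2=D5 downbeat P5
bar 1: v0=A3 v1=C4 v2=E5 downbeat P5
bar 2: v0=G3 v1=B3 v2=A4 downbeat M2
bar 3: v0=A3 v1=D5 v2=E5 downbeat P5
bar 4: v0=B3 v1=B4 v2=A4 downbeat m7
bar 5: v0=C4 v1=G4 v2=E5 downbeat M3
bar 6: v0=A3 v1=C4 v2=C5 downbeat m3
bar 7: v0=A3 v1=F4 v2=C5 downbeat m3
bar 8: v0=G3 v1=G4 v2=D5 downbeat P5
  -> R1 @ bar 1 tick 0 v(0, 2): G3/D5 P5 -> A3/E5 P5 similar
  -> R4 @ bar 2 tick 0 v(0, 2): G3/A4 M2 untreated
  -> R2 @ bar 3 tick 0 v(0, 2): G3/A4 M2 -> A3/E5 P5 similar
  -> R4 @ bar 3 tick 0 v(0, 1): A3/D5 P4 untreated
  -> R7 @ bar 3 tick 0 v(1,): B3->D5 leap 15st
  -> R3 @ bar 4 tick 0 v(1, 2): B4 above A4
  -> R4 @ bar 4 tick 0 v(0, 2): B3/A4 m7 untreated
  -> R3 @ bar 4 tick 1 v(1, 2): B4 above A4
  -> R3 @ bar 4 tick 2 v(1, 2): B4 above A4
  -> R3 @ bar 4 tick 3 v(1, 2): B4 above A4
  -> R2 @ bar 6 tick 0 v(1, 2): G4/E5 M6 -> C4/C5 P8 similar
  -> R1 @ bar 8 tick 0 v(1, 2): F4/C5 P5 -> G4/D5 P5 similar

(1, 0, R1, (0, 2))
(2, 0, R4, (0, 2))
(3, 0, R2, (0, 2))
(3, 0, R4, (0, 1))
(3, 0, R7, (1,))
(4, 0, R3, (1, 2))
(4, 0, R4, (0, 2))
(4, 1, R3, (1, 2))
(4, 2, R3, (1, 2))
(4, 3, R3, (1, 2))
(6, 0, R2, (1, 2))
(8, 0, R1, (1, 2))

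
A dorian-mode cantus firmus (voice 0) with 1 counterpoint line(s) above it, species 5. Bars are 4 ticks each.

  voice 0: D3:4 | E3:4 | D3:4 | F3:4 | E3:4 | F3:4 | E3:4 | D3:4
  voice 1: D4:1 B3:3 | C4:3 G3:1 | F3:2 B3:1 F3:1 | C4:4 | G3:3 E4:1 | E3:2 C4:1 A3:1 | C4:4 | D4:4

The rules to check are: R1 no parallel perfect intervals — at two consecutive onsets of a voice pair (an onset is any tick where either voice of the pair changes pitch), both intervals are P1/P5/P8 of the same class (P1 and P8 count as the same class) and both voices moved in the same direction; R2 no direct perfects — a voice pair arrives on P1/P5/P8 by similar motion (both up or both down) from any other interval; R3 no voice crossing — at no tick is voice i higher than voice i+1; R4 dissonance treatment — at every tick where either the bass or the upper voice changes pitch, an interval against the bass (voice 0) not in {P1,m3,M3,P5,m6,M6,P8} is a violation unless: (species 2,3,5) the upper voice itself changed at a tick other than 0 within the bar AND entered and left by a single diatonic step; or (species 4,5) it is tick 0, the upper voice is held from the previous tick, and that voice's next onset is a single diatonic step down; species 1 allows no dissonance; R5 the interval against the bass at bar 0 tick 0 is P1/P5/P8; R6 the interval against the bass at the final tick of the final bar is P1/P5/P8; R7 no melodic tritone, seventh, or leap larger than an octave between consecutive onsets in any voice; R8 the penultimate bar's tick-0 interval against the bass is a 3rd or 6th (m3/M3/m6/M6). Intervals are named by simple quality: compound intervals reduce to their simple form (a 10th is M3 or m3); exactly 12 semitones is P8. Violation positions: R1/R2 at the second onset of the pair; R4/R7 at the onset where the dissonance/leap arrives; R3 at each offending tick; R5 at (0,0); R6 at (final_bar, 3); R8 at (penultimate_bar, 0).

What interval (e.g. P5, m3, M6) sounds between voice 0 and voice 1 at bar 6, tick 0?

voice 0=E3 voice 1=C4 -> m6

m6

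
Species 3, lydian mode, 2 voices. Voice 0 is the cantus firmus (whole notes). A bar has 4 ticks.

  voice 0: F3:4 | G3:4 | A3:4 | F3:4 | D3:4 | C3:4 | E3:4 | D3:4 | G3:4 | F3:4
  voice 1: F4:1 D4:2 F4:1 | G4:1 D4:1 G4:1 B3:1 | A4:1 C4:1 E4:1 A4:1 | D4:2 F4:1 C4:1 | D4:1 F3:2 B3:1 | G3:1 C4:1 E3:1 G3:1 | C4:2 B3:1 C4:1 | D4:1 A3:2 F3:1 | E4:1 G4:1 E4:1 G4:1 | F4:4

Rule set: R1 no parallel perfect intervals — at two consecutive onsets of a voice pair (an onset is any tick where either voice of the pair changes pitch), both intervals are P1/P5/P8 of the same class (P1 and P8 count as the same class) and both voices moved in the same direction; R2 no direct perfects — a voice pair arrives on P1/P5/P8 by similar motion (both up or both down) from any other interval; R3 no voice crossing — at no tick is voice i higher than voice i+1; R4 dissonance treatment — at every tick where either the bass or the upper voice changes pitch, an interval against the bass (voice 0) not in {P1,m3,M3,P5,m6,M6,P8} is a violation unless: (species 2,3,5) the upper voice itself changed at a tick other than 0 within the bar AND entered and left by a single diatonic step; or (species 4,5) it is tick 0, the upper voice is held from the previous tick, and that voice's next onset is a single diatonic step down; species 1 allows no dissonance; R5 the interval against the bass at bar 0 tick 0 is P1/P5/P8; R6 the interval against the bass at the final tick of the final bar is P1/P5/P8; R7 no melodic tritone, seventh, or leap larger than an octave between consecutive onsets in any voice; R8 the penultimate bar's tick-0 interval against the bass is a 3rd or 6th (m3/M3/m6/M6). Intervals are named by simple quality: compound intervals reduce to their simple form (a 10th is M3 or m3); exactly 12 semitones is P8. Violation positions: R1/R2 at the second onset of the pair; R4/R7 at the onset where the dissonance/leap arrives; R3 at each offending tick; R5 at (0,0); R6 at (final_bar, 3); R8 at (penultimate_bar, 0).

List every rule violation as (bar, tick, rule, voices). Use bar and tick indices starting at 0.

bar 0: v0=F3 v1=F4 downbeat P8
bar 1: v0=G3 v1=G4 downbeat P8
bar 2: v0=A3 v1=A4 downbeat P8
bar 3: v0=F3 v1=D4 downbeat M6
bar 4: v0=D3 v1=D4 downbeat P8
bar 5: v0=C3 v1=G3 downbeat P5
bar 6: v0=E3 v1=C4 downbeat m6
bar 7: v0=D3 v1=D4 downbeat P8
bar 8: v0=G3 v1=E4 downbeat M6
bar 9: v0=F3 v1=F4 downbeat P8
  -> R1 @ bar 1 tick 0 v(0, 1): F3/F4 P8 -> G3/G4 P8 similar
  -> R2 @ bar 2 tick 0 v(0, 1): G3/B3 M3 -> A3/A4 P8 similar
  -> R7 @ bar 2 tick 0 v(1,): B3->A4 leap 10st
  -> R7 @ bar 4 tick 3 v(1,): F3->B3 leap 6st
  -> R2 @ bar 5 tick 0 v(0, 1): D3/B3 M6 -> C3/G3 P5 similar
  -> R7 @ bar 8 tick 0 v(1,): F3->E4 leap 11st
  -> R1 @ bar 9 tick 0 v(0, 1): G3/G4 P8 -> F3/F4 P8 similar

(1, 0, R1, (0, 1))
(2, 0, R2, (0, 1))
(2, 0, R7, (1,))
(4, 3, R7, (1,))
(5, 0, R2, (0, 1))
(8, 0, R7, (1,))
(9, 0, R1, (0, 1))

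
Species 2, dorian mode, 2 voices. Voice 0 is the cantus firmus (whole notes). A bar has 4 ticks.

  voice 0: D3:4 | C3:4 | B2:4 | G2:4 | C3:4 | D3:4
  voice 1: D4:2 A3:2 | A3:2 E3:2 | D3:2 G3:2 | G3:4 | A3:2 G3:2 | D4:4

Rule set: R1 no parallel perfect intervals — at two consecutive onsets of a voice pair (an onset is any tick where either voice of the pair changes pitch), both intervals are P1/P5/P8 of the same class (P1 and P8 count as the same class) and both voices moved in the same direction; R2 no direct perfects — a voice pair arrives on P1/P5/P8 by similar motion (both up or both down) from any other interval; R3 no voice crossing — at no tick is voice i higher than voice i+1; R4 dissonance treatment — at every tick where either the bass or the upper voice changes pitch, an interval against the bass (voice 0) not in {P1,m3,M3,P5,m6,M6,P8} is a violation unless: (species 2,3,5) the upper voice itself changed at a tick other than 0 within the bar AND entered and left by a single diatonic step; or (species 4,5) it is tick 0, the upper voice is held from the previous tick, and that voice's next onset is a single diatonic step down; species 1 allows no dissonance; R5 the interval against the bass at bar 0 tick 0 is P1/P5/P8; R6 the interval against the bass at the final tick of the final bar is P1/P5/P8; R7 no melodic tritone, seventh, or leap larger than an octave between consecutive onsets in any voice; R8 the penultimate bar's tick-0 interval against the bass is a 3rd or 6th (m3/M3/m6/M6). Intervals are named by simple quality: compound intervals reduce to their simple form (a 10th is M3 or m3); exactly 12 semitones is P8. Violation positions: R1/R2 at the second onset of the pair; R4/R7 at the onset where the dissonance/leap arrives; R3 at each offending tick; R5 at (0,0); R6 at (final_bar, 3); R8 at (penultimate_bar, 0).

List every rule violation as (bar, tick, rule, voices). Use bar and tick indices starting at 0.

(5, 0, R2, (0, 1))

bar 0: v0=D3 v1=D4 downbeat P8
bar 1: v0=C3 v1=A3 downbeat M6
bar 2: v0=B2 v1=D3 downbeat m3
bar 3: v0=G2 v1=G3 downbeat P8
bar 4: v0=C3 v1=A3 downbeat M6
bar 5: v0=D3 v1=D4 downbeat P8
  -> R2 @ bar 5 tick 0 v(0, 1): C3/G3 P5 -> D3/D4 P8 similar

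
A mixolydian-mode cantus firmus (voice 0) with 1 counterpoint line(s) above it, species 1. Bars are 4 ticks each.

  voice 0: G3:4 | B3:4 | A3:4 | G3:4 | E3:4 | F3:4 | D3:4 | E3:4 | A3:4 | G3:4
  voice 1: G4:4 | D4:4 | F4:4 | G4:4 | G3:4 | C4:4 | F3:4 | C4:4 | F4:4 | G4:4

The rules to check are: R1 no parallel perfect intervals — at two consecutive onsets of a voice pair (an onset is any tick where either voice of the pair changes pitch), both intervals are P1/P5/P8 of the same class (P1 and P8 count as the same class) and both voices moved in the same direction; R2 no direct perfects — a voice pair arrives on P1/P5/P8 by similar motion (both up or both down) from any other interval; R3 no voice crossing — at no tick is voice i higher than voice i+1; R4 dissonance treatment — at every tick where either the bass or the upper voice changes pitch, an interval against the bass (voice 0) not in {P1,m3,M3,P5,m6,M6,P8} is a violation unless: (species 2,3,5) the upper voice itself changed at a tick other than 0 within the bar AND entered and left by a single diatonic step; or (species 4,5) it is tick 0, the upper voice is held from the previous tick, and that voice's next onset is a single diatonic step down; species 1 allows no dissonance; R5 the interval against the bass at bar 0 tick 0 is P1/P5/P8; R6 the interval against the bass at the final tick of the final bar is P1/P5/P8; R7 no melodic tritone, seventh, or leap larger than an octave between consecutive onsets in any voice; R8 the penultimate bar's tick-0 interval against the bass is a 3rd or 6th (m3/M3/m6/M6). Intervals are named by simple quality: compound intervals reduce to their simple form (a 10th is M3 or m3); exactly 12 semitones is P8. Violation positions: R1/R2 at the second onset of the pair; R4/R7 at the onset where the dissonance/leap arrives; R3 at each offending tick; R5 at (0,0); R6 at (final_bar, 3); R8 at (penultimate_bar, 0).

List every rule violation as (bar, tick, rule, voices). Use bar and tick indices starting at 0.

(5, 0, R2, (0, 1))

bar 0: v0=G3 v1=G4 downbeat P8
bar 1: v0=B3 v1=D4 downbeat m3
bar 2: v0=A3 v1=F4 downbeat m6
bar 3: v0=G3 v1=G4 downbeat P8
bar 4: v0=E3 v1=G3 downbeat m3
bar 5: v0=F3 v1=C4 downbeat P5
bar 6: v0=D3 v1=F3 downbeat m3
bar 7: v0=E3 v1=C4 downbeat m6
bar 8: v0=A3 v1=F4 downbeat m6
bar 9: v0=G3 v1=G4 downbeat P8
  -> R2 @ bar 5 tick 0 v(0, 1): E3/G3 m3 -> F3/C4 P5 similar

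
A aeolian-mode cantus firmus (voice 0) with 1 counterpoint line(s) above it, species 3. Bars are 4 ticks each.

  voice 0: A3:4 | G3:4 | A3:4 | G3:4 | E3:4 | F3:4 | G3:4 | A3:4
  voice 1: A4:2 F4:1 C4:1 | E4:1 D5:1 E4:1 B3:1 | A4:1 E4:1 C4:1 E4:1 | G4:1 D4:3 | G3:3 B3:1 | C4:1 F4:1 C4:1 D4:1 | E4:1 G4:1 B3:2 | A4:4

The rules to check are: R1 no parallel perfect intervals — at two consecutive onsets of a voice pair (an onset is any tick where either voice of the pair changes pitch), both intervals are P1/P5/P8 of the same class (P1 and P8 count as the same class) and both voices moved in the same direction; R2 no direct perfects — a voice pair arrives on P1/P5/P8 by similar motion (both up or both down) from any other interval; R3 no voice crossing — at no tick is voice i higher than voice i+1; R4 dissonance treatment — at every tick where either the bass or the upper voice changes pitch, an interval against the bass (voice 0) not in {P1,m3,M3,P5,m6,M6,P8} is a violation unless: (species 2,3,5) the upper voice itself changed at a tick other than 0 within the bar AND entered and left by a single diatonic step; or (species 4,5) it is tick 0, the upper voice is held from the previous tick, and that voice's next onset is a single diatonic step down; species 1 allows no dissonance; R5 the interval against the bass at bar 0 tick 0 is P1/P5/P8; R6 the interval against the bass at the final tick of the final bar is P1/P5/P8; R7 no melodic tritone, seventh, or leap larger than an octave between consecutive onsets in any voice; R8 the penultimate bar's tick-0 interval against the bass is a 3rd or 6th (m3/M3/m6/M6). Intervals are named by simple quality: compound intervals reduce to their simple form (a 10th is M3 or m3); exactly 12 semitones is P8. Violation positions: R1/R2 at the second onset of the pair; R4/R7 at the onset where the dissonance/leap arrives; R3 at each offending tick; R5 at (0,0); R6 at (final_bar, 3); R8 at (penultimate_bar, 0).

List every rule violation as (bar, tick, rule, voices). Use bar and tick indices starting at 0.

(1, 1, R7, (1,))
(1, 2, R7, (1,))
(2, 0, R2, (0, 1))
(2, 0, R7, (1,))
(5, 0, R1, (0, 1))
(7, 0, R2, (0, 1))
(7, 0, R7, (1,))

bar 0: v0=A3 v1=A4 downbeat P8
bar 1: v0=G3 v1=E4 downbeat M6
bar 2: v0=A3 v1=A4 downbeat P8
bar 3: v0=G3 v1=G4 downbeat P8
bar 4: v0=E3 v1=G3 downbeat m3
bar 5: v0=F3 v1=C4 downbeat P5
bar 6: v0=G3 v1=E4 downbeat M6
bar 7: v0=A3 v1=A4 downbeat P8
  -> R7 @ bar 1 tick 1 v(1,): E4->D5 leap 10st
  -> R7 @ bar 1 tick 2 v(1,): D5->E4 leap 10st
  -> R2 @ bar 2 tick 0 v(0, 1): G3/B3 M3 -> A3/A4 P8 similar
  -> R7 @ bar 2 tick 0 v(1,): B3->A4 leap 10st
  -> R1 @ bar 5 tick 0 v(0, 1): E3/B3 P5 -> F3/C4 P5 similar
  -> R2 @ bar 7 tick 0 v(0, 1): G3/B3 M3 -> A3/A4 P8 similar
  -> R7 @ bar 7 tick 0 v(1,): B3->A4 leap 10st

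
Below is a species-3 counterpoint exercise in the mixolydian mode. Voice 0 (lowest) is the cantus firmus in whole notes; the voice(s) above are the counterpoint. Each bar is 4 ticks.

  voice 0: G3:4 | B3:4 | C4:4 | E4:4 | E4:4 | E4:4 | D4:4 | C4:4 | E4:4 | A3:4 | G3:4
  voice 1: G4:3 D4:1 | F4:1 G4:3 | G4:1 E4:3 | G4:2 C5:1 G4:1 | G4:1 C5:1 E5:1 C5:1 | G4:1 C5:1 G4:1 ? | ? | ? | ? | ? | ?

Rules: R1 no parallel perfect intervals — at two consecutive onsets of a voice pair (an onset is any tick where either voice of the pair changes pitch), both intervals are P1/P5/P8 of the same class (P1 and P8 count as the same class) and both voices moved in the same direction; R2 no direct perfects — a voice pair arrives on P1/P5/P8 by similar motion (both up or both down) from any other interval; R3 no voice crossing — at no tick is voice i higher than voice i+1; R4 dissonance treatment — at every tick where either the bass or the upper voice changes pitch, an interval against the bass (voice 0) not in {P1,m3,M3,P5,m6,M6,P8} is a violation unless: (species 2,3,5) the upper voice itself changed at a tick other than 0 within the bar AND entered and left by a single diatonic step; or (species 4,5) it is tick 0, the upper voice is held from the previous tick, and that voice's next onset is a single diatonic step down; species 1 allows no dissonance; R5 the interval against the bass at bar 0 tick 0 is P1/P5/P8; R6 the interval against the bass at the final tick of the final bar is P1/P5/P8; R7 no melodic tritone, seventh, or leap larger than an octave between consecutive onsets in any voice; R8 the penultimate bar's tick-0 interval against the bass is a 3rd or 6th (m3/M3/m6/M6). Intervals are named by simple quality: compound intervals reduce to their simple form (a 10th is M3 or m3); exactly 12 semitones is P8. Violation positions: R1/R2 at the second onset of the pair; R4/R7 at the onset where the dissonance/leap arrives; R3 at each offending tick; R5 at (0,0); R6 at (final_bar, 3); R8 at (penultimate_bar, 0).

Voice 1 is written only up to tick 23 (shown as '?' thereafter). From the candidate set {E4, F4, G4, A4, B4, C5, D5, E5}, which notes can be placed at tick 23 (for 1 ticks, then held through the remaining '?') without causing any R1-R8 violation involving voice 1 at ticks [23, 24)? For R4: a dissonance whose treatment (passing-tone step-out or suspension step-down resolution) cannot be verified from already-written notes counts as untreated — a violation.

{B4, C5, E4, E5, G4}

E4: legal
F4: violates R4
G4: legal
A4: violates R4
B4: legal
C5: legal
D5: violates R4
E5: legal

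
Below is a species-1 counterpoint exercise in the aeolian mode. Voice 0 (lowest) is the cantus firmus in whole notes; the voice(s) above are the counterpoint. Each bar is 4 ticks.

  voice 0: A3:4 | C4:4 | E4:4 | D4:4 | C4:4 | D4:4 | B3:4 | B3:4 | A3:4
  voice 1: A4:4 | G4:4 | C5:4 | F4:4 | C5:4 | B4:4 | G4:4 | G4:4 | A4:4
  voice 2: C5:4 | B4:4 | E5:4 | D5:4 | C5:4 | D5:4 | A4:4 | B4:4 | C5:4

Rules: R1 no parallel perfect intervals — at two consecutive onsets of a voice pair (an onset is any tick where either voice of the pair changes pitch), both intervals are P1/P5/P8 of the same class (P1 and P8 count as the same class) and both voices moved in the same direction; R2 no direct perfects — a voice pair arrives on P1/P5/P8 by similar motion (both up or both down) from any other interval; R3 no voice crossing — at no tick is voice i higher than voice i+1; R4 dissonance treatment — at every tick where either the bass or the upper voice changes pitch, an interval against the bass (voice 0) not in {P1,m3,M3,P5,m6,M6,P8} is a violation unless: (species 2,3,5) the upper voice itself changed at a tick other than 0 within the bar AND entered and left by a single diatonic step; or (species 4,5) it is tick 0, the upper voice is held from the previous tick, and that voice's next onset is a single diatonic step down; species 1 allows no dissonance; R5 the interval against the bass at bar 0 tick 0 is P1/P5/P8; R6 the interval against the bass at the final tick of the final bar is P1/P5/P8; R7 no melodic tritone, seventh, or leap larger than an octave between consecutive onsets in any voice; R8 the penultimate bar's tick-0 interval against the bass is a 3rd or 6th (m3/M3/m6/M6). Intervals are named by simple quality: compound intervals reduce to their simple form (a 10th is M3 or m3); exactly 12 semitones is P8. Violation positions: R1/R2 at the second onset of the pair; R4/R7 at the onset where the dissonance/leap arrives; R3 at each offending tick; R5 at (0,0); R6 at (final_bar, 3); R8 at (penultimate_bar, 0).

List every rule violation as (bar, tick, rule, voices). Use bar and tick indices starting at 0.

(0, 0, R5, (0, 2))
(1, 0, R4, (0, 2))
(2, 0, R2, (0, 2))
(3, 0, R1, (0, 2))
(4, 0, R1, (0, 2))
(5, 0, R1, (0, 2))
(6, 0, R4, (0, 2))
(7, 0, R8, (0, 2))
(8, 3, R6, (0, 2))

bar 0: v0=A3 v1=A4 v2=C5 downbeat m3
bar 1: v0=C4 v1=G4 v2=B4 downbeat M7
bar 2: v0=E4 v1=C5 v2=E5 downbeat P8
bar 3: v0=D4 v1=F4 v2=D5 downbeat P8
bar 4: v0=C4 v1=C5 v2=C5 downbeat P8
bar 5: v0=D4 v1=B4 v2=D5 downbeat P8
bar 6: v0=B3 v1=G4 v2=A4 downbeat m7
bar 7: v0=B3 v1=G4 v2=B4 downbeat P8
bar 8: v0=A3 v1=A4 v2=C5 downbeat m3
  -> R5 @ bar 0 tick 0 v(0, 2): opens on m3
  -> R4 @ bar 1 tick 0 v(0, 2): C4/B4 M7 untreated
  -> R2 @ bar 2 tick 0 v(0, 2): C4/B4 M7 -> E4/E5 P8 similar
  -> R1 @ bar 3 tick 0 v(0, 2): E4/E5 P8 -> D4/D5 P8 similar
  -> R1 @ bar 4 tick 0 v(0, 2): D4/D5 P8 -> C4/C5 P8 similar
  -> R1 @ bar 5 tick 0 v(0, 2): C4/C5 P8 -> D4/D5 P8 similar
  -> R4 @ bar 6 tick 0 v(0, 2): B3/A4 m7 untreated
  -> R8 @ bar 7 tick 0 v(0, 2): penult P8 not 3rd/6th
  -> R6 @ bar 8 tick 3 v(0, 2): closes on m3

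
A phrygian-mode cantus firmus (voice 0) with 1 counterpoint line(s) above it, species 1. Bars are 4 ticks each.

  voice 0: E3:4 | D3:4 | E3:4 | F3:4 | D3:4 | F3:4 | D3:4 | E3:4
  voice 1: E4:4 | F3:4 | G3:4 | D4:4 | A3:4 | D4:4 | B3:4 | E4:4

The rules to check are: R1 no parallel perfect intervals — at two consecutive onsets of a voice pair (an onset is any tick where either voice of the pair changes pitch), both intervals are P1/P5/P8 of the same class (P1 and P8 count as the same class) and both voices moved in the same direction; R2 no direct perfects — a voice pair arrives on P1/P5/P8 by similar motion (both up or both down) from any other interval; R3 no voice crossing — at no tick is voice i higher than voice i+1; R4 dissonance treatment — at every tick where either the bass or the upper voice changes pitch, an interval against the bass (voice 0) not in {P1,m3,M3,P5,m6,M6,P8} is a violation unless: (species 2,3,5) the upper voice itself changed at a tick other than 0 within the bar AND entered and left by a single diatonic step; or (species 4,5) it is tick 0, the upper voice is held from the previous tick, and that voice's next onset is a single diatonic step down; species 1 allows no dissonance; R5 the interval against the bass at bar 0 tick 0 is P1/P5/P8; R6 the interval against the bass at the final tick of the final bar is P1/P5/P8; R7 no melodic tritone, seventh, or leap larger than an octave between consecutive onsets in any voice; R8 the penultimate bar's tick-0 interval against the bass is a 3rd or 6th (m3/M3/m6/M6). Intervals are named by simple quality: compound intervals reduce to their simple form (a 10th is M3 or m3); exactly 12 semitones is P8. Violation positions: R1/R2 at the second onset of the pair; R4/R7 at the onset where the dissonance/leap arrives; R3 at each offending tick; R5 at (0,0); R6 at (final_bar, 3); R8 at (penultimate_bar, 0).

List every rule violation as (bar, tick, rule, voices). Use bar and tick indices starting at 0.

(1, 0, R7, (1,))
(4, 0, R2, (0, 1))
(7, 0, R2, (0, 1))

bar 0: v0=E3 v1=E4 downbeat P8
bar 1: v0=D3 v1=F3 downbeat m3
bar 2: v0=E3 v1=G3 downbeat m3
bar 3: v0=F3 v1=D4 downbeat M6
bar 4: v0=D3 v1=A3 downbeat P5
bar 5: v0=F3 v1=D4 downbeat M6
bar 6: v0=D3 v1=B3 downbeat M6
bar 7: v0=E3 v1=E4 downbeat P8
  -> R7 @ bar 1 tick 0 v(1,): E4->F3 leap 11st
  -> R2 @ bar 4 tick 0 v(0, 1): F3/D4 M6 -> D3/A3 P5 similar
  -> R2 @ bar 7 tick 0 v(0, 1): D3/B3 M6 -> E3/E4 P8 similar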